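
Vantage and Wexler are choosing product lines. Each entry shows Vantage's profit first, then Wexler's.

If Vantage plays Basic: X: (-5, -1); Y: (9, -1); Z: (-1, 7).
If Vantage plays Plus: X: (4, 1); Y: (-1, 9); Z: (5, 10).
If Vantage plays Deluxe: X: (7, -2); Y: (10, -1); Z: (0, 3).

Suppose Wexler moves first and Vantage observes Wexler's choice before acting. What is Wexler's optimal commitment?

Solve by backward induction (Wexler leads).
- X: BR = Deluxe, leader payoff -2.
- Y: BR = Deluxe, leader payoff -1.
- Z: BR = Plus, leader payoff 10.
Wexler's induced payoffs are -2, -1, 10, so Wexler commits to Z. Subgame-perfect outcome: (Plus, Z) with payoffs (5, 10).

Z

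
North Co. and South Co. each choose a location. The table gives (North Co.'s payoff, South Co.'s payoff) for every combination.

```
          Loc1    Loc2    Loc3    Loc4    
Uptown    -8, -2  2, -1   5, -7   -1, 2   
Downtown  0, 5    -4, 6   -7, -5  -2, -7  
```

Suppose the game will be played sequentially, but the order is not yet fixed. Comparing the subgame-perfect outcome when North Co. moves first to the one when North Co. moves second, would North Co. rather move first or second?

second

If North Co. leads: South Co.'s best replies are Uptown→Loc4, Downtown→Loc2; North Co.'s induced payoffs -1, -4; outcome (Uptown, Loc4), payoffs (-1, 2).
If South Co. leads: North Co.'s best replies are Loc1→Downtown, Loc2→Uptown, Loc3→Uptown, Loc4→Uptown; South Co.'s induced payoffs 5, -1, -7, 2; outcome (Downtown, Loc1), payoffs (0, 5).
North Co. gets -1 moving first and 0 moving second, so North Co. prefers to move second.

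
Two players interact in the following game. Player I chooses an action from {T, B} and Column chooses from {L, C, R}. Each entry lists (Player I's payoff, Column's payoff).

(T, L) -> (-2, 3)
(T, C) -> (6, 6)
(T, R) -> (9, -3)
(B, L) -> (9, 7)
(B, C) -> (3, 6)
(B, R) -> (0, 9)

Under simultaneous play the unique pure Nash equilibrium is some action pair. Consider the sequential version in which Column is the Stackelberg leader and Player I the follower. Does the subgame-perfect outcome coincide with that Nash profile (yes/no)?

Backward induction with Column moving first.
- L: Player I compares -2, 9 and picks B; Column would get 7.
- C: Player I compares 6, 3 and picks T; Column would get 6.
- R: Player I compares 9, 0 and picks T; Column would get -3.
Maximizing over 7, 6, -3, Column chooses L. Subgame-perfect outcome: (B, L) with payoffs (9, 7).
Under simultaneous play:
Player I's best replies: L→B; C→T; R→T.
Column's best replies: T→C; B→R.
The unique mutual best reply is (T, C), giving (6, 6).
Sequential outcome (B, L) differs from the Nash profile (T, C).

no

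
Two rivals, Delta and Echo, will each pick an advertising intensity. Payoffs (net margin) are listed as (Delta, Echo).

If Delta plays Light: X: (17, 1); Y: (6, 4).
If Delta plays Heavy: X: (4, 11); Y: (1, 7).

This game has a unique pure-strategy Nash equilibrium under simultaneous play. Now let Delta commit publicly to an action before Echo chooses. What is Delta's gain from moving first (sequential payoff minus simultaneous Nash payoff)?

Backward induction with Delta moving first.
- Light: BR = Y, leader payoff 6.
- Heavy: BR = X, leader payoff 4.
Maximizing over 6, 4, Delta chooses Light. Subgame-perfect outcome: (Light, Y) with payoffs (6, 4).
Under simultaneous play:
Delta's best replies: X→Light; Y→Light.
Echo's best replies: Light→Y; Heavy→X.
The unique mutual best reply is (Light, Y), giving (6, 4).
Delta's commitment gain: 6 − 6 = 0.

0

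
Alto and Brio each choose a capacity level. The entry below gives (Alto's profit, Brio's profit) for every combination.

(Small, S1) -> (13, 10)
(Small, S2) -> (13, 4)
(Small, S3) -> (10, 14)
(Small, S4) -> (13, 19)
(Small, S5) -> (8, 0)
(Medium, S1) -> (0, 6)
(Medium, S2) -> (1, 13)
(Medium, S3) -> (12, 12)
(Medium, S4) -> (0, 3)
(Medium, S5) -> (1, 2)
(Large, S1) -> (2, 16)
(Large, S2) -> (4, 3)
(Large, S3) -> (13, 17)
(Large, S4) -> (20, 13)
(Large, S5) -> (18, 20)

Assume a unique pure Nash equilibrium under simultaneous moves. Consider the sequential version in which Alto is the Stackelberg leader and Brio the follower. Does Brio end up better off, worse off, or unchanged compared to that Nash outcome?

Backward induction with Alto moving first.
- Small: BR = S4, leader payoff 13.
- Medium: BR = S2, leader payoff 1.
- Large: BR = S5, leader payoff 18.
Alto's induced payoffs are 13, 1, 18, so Alto commits to Large. Subgame-perfect outcome: (Large, S5) with payoffs (18, 20).
For the simultaneous game, intersect best replies.
Alto's best replies: S1→Small; S2→Small; S3→Large; S4→Large; S5→Large.
Brio's best replies: Small→S4; Medium→S2; Large→S5.
Only (Large, S5) has each player best-responding; Nash payoffs (18, 20).
Brio earns 20 sequentially versus 20 at the Nash outcome: unchanged.

unchanged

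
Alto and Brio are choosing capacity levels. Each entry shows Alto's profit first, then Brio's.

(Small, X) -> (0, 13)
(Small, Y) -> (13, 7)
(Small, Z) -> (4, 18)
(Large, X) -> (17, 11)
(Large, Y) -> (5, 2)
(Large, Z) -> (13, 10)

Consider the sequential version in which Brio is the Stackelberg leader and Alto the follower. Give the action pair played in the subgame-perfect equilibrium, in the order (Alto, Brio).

(Large, X)

Work backward from Alto's decision.
- X: Alto compares 0, 17 and picks Large; Brio would get 11.
- Y: Alto compares 13, 5 and picks Small; Brio would get 7.
- Z: Alto compares 4, 13 and picks Large; Brio would get 10.
Among 11, 7, 10, the best is 11 at X. Subgame-perfect outcome: (Large, X) with payoffs (17, 11).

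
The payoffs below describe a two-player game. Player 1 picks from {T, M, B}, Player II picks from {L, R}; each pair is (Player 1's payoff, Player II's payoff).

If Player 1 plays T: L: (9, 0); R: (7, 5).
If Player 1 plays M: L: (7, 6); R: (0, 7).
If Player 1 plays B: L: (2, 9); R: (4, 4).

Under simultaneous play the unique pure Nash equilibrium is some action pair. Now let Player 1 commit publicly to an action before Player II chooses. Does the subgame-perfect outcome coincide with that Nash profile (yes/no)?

yes

Work backward from Player II's decision.
- T: Player II compares 0, 5 and picks R; Player 1 would get 7.
- M: Player II compares 6, 7 and picks R; Player 1 would get 0.
- B: Player II compares 9, 4 and picks L; Player 1 would get 2.
Among 7, 0, 2, the best is 7 at T. Subgame-perfect outcome: (T, R) with payoffs (7, 5).
For the simultaneous game, intersect best replies.
Player 1's best replies: L→T; R→T.
Player II's best replies: T→R; M→R; B→L.
Only (T, R) has each player best-responding; Nash payoffs (7, 5).
Sequential outcome (T, R) coincides with the Nash profile (T, R).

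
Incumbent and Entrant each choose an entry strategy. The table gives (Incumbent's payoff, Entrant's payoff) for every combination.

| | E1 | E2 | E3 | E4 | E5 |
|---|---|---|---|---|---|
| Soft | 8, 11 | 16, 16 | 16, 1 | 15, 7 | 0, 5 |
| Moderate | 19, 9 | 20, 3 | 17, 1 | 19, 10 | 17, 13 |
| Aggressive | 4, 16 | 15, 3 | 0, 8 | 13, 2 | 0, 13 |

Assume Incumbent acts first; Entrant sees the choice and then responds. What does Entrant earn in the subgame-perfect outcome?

13

Solve by backward induction (Incumbent leads).
- Soft: BR = E2, leader payoff 16.
- Moderate: BR = E5, leader payoff 17.
- Aggressive: BR = E1, leader payoff 4.
Maximizing over 16, 17, 4, Incumbent chooses Moderate. Subgame-perfect outcome: (Moderate, E5) with payoffs (17, 13).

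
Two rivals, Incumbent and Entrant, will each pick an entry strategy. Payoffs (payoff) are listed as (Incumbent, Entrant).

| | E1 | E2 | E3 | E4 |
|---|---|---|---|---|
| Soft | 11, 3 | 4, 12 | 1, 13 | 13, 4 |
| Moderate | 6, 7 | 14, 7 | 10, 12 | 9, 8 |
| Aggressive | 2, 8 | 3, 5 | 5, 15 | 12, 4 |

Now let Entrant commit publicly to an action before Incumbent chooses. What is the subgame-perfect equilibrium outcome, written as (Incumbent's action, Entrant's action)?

Solve by backward induction (Entrant leads).
- E1 → Incumbent plays Soft (best of 11, 6, 2); Entrant gets 3.
- E2 → Incumbent plays Moderate (best of 4, 14, 3); Entrant gets 7.
- E3 → Incumbent plays Moderate (best of 1, 10, 5); Entrant gets 12.
- E4 → Incumbent plays Soft (best of 13, 9, 12); Entrant gets 4.
Among 3, 7, 12, 4, the best is 12 at E3. Subgame-perfect outcome: (Moderate, E3) with payoffs (10, 12).

(Moderate, E3)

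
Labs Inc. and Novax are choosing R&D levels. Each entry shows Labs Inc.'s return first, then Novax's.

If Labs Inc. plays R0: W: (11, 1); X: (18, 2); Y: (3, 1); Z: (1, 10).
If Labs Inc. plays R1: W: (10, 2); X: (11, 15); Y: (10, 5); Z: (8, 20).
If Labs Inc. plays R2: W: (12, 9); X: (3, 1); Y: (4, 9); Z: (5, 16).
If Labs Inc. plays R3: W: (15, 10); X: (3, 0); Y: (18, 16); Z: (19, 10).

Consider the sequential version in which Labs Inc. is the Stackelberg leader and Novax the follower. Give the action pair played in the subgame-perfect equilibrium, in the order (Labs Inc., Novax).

Solve by backward induction (Labs Inc. leads).
- R0: BR = Z, leader payoff 1.
- R1: BR = Z, leader payoff 8.
- R2: BR = Z, leader payoff 5.
- R3: BR = Y, leader payoff 18.
Among 1, 8, 5, 18, the best is 18 at R3. Subgame-perfect outcome: (R3, Y) with payoffs (18, 16).

(R3, Y)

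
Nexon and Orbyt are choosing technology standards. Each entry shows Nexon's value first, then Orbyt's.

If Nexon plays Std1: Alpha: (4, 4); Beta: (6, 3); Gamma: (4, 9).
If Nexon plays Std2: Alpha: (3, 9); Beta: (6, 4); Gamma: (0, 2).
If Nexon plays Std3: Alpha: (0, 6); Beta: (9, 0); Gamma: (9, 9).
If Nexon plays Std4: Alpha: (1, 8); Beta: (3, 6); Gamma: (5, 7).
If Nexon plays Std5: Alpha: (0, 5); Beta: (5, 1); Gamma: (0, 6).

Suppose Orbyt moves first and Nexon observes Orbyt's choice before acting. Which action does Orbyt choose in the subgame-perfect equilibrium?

Gamma

Work backward from Nexon's decision.
- Alpha: BR = Std1, leader payoff 4.
- Beta: BR = Std3, leader payoff 0.
- Gamma: BR = Std3, leader payoff 9.
Maximizing over 4, 0, 9, Orbyt chooses Gamma. Subgame-perfect outcome: (Std3, Gamma) with payoffs (9, 9).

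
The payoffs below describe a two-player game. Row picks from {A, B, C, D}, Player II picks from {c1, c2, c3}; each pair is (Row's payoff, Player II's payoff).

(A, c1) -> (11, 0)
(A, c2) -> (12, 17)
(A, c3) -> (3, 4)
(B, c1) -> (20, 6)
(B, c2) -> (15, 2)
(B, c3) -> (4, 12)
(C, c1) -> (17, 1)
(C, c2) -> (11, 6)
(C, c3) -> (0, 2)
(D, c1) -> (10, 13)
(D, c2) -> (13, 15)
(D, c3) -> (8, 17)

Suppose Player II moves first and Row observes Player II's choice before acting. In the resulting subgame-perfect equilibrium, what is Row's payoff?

Work backward from Row's decision.
- c1 → Row plays B (best of 11, 20, 17, 10); Player II gets 6.
- c2 → Row plays B (best of 12, 15, 11, 13); Player II gets 2.
- c3 → Row plays D (best of 3, 4, 0, 8); Player II gets 17.
Maximizing over 6, 2, 17, Player II chooses c3. Subgame-perfect outcome: (D, c3) with payoffs (8, 17).

8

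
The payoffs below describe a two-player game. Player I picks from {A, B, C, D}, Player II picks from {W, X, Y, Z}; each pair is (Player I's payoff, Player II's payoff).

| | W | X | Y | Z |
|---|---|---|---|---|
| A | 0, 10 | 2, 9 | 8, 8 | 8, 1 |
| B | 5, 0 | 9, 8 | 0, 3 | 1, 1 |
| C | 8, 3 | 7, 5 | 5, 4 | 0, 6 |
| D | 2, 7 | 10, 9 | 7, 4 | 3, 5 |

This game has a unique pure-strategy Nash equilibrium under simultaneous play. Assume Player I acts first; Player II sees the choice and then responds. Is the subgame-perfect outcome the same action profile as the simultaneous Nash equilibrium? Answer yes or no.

yes

Solve by backward induction (Player I leads).
- A: BR = W, leader payoff 0.
- B: BR = X, leader payoff 9.
- C: BR = Z, leader payoff 0.
- D: BR = X, leader payoff 10.
Among 0, 9, 0, 10, the best is 10 at D. Subgame-perfect outcome: (D, X) with payoffs (10, 9).
Now find the simultaneous Nash equilibrium.
Player I's best replies: W→C; X→D; Y→A; Z→A.
Player II's best replies: A→W; B→X; C→Z; D→X.
Only (D, X) has each player best-responding; Nash payoffs (10, 9).
Sequential outcome (D, X) coincides with the Nash profile (D, X).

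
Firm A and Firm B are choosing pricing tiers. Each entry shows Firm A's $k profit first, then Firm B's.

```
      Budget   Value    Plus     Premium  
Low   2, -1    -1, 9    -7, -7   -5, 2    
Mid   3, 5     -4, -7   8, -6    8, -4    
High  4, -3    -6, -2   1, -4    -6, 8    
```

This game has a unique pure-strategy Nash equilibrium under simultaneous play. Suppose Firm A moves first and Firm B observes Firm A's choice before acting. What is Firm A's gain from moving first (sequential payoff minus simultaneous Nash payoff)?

Work backward from Firm B's decision.
- Low: Firm B compares -1, 9, -7, 2 and picks Value; Firm A would get -1.
- Mid: Firm B compares 5, -7, -6, -4 and picks Budget; Firm A would get 3.
- High: Firm B compares -3, -2, -4, 8 and picks Premium; Firm A would get -6.
Among -1, 3, -6, the best is 3 at Mid. Subgame-perfect outcome: (Mid, Budget) with payoffs (3, 5).
Now find the simultaneous Nash equilibrium.
Firm A's best replies: Budget→High; Value→Low; Plus→Mid; Premium→Mid.
Firm B's best replies: Low→Value; Mid→Budget; High→Premium.
Only (Low, Value) has each player best-responding; Nash payoffs (-1, 9).
Firm A's commitment gain: 3 − -1 = 4.

4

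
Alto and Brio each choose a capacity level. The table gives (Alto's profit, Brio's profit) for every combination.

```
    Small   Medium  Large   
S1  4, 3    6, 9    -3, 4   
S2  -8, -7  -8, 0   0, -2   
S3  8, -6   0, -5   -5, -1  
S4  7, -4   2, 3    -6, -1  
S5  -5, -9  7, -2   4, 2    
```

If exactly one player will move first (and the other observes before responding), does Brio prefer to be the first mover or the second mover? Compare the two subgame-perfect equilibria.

If Alto leads: Brio's best replies are S1→Medium, S2→Medium, S3→Large, S4→Medium, S5→Large; Alto's induced payoffs 6, -8, -5, 2, 4; outcome (S1, Medium), payoffs (6, 9).
If Brio leads: Alto's best replies are Small→S3, Medium→S5, Large→S5; Brio's induced payoffs -6, -2, 2; outcome (S5, Large), payoffs (4, 2).
Brio gets 2 moving first and 9 moving second, so Brio prefers to move second.

second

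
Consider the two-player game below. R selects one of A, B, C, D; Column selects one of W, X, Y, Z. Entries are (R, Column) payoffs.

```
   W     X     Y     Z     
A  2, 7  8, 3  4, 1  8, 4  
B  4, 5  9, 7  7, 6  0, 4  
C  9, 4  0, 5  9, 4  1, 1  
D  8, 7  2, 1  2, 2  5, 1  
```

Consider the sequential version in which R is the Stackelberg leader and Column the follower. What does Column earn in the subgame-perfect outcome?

7

Solve by backward induction (R leads).
- A: BR = W, leader payoff 2.
- B: BR = X, leader payoff 9.
- C: BR = X, leader payoff 0.
- D: BR = W, leader payoff 8.
R's induced payoffs are 2, 9, 0, 8, so R commits to B. Subgame-perfect outcome: (B, X) with payoffs (9, 7).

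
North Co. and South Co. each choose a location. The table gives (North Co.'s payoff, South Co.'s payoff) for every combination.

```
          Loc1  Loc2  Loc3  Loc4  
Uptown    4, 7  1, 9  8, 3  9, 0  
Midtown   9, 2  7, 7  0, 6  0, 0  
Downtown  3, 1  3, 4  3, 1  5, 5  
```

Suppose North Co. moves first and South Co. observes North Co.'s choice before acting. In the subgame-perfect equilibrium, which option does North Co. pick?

Backward induction with North Co. moving first.
- Uptown: South Co. compares 7, 9, 3, 0 and picks Loc2; North Co. would get 1.
- Midtown: South Co. compares 2, 7, 6, 0 and picks Loc2; North Co. would get 7.
- Downtown: South Co. compares 1, 4, 1, 5 and picks Loc4; North Co. would get 5.
Among 1, 7, 5, the best is 7 at Midtown. Subgame-perfect outcome: (Midtown, Loc2) with payoffs (7, 7).

Midtown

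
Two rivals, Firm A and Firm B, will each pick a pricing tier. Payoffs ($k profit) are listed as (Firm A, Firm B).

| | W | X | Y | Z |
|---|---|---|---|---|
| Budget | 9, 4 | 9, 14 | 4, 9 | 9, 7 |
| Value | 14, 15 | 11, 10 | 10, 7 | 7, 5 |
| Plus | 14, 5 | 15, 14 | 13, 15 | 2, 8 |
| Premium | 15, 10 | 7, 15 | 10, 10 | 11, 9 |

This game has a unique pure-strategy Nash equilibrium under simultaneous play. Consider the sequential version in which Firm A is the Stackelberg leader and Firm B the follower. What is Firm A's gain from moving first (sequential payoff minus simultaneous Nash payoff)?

1

Solve by backward induction (Firm A leads).
- Budget: BR = X, leader payoff 9.
- Value: BR = W, leader payoff 14.
- Plus: BR = Y, leader payoff 13.
- Premium: BR = X, leader payoff 7.
Maximizing over 9, 14, 13, 7, Firm A chooses Value. Subgame-perfect outcome: (Value, W) with payoffs (14, 15).
For the simultaneous game, intersect best replies.
Firm A's best replies: W→Premium; X→Plus; Y→Plus; Z→Premium.
Firm B's best replies: Budget→X; Value→W; Plus→Y; Premium→X.
Only (Plus, Y) has each player best-responding; Nash payoffs (13, 15).
Firm A's commitment gain: 14 − 13 = 1.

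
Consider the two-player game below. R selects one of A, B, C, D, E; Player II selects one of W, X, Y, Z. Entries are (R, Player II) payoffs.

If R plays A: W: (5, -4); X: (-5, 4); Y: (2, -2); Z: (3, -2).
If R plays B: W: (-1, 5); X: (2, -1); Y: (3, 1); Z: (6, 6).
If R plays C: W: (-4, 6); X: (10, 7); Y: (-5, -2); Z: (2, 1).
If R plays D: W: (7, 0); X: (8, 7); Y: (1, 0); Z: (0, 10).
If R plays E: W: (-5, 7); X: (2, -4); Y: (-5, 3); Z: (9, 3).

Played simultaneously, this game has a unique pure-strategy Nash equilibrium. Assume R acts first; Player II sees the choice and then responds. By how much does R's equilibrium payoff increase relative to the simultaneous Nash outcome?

0

Backward induction with R moving first.
- A: Player II compares -4, 4, -2, -2 and picks X; R would get -5.
- B: Player II compares 5, -1, 1, 6 and picks Z; R would get 6.
- C: Player II compares 6, 7, -2, 1 and picks X; R would get 10.
- D: Player II compares 0, 7, 0, 10 and picks Z; R would get 0.
- E: Player II compares 7, -4, 3, 3 and picks W; R would get -5.
Among -5, 6, 10, 0, -5, the best is 10 at C. Subgame-perfect outcome: (C, X) with payoffs (10, 7).
Under simultaneous play:
R's best replies: W→D; X→C; Y→B; Z→E.
Player II's best replies: A→X; B→Z; C→X; D→Z; E→W.
Only (C, X) has each player best-responding; Nash payoffs (10, 7).
R's commitment gain: 10 − 10 = 0.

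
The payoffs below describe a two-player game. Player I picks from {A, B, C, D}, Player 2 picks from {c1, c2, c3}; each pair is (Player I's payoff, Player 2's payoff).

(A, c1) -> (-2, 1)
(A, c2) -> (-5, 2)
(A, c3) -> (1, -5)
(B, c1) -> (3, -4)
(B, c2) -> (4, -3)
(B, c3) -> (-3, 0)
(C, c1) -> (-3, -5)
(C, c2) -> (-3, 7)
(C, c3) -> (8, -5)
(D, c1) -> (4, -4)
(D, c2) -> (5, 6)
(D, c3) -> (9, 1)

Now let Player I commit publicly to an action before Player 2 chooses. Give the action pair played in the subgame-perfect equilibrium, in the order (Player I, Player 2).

Solve by backward induction (Player I leads).
- A: BR = c2, leader payoff -5.
- B: BR = c3, leader payoff -3.
- C: BR = c2, leader payoff -3.
- D: BR = c2, leader payoff 5.
Player I's induced payoffs are -5, -3, -3, 5, so Player I commits to D. Subgame-perfect outcome: (D, c2) with payoffs (5, 6).

(D, c2)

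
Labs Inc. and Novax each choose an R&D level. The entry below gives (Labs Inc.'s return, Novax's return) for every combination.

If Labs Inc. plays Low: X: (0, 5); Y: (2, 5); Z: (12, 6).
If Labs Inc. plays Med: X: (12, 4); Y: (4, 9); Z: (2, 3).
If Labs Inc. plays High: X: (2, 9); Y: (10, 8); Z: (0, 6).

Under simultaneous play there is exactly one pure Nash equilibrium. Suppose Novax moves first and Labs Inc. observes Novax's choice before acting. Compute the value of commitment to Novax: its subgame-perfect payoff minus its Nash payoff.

2

Labs Inc. best-responds to each possible Novax move:
- X: Labs Inc. compares 0, 12, 2 and picks Med; Novax would get 4.
- Y: Labs Inc. compares 2, 4, 10 and picks High; Novax would get 8.
- Z: Labs Inc. compares 12, 2, 0 and picks Low; Novax would get 6.
Maximizing over 4, 8, 6, Novax chooses Y. Subgame-perfect outcome: (High, Y) with payoffs (10, 8).
For the simultaneous game, intersect best replies.
Labs Inc.'s best replies: X→Med; Y→High; Z→Low.
Novax's best replies: Low→Z; Med→Y; High→X.
The unique mutual best reply is (Low, Z), giving (12, 6).
Novax's commitment gain: 8 − 6 = 2.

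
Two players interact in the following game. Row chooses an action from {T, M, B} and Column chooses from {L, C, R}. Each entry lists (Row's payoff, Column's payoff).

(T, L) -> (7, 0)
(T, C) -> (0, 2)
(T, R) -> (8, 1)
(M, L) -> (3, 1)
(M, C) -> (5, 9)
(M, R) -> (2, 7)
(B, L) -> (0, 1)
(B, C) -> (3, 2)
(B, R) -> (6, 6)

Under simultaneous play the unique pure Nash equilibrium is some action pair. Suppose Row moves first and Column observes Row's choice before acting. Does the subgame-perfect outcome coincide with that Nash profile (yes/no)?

no

Column best-responds to each possible Row move:
- T: BR = C, leader payoff 0.
- M: BR = C, leader payoff 5.
- B: BR = R, leader payoff 6.
Among 0, 5, 6, the best is 6 at B. Subgame-perfect outcome: (B, R) with payoffs (6, 6).
Under simultaneous play:
Row's best replies: L→T; C→M; R→T.
Column's best replies: T→C; M→C; B→R.
Only (M, C) has each player best-responding; Nash payoffs (5, 9).
Sequential outcome (B, R) differs from the Nash profile (M, C).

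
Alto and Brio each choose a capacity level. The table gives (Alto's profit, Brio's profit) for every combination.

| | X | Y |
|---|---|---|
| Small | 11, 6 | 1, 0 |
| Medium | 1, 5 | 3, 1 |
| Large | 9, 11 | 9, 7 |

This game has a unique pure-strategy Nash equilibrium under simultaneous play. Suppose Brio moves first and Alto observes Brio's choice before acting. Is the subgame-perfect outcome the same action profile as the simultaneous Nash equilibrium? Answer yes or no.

Solve by backward induction (Brio leads).
- X: Alto compares 11, 1, 9 and picks Small; Brio would get 6.
- Y: Alto compares 1, 3, 9 and picks Large; Brio would get 7.
Brio's induced payoffs are 6, 7, so Brio commits to Y. Subgame-perfect outcome: (Large, Y) with payoffs (9, 7).
Under simultaneous play:
Alto's best replies: X→Small; Y→Large.
Brio's best replies: Small→X; Medium→X; Large→X.
The unique mutual best reply is (Small, X), giving (11, 6).
Sequential outcome (Large, Y) differs from the Nash profile (Small, X).

no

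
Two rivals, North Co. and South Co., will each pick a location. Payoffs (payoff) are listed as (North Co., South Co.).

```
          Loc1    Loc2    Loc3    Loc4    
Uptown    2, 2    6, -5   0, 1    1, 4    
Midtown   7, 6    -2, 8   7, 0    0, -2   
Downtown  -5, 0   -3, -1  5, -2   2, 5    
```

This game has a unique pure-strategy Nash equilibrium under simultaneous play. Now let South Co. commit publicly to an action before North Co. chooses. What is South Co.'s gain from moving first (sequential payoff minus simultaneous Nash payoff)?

Work backward from North Co.'s decision.
- Loc1 → North Co. plays Midtown (best of 2, 7, -5); South Co. gets 6.
- Loc2 → North Co. plays Uptown (best of 6, -2, -3); South Co. gets -5.
- Loc3 → North Co. plays Midtown (best of 0, 7, 5); South Co. gets 0.
- Loc4 → North Co. plays Downtown (best of 1, 0, 2); South Co. gets 5.
Maximizing over 6, -5, 0, 5, South Co. chooses Loc1. Subgame-perfect outcome: (Midtown, Loc1) with payoffs (7, 6).
Under simultaneous play:
North Co.'s best replies: Loc1→Midtown; Loc2→Uptown; Loc3→Midtown; Loc4→Downtown.
South Co.'s best replies: Uptown→Loc4; Midtown→Loc2; Downtown→Loc4.
The unique mutual best reply is (Downtown, Loc4), giving (2, 5).
South Co.'s commitment gain: 6 − 5 = 1.

1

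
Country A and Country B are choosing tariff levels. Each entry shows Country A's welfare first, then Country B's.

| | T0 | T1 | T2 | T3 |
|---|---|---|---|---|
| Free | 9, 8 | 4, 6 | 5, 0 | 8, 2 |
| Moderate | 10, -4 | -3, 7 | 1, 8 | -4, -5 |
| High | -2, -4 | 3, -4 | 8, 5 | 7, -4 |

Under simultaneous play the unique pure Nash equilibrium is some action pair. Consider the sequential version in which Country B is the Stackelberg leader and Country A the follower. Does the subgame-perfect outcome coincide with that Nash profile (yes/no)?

Country A best-responds to each possible Country B move:
- T0 → Country A plays Moderate (best of 9, 10, -2); Country B gets -4.
- T1 → Country A plays Free (best of 4, -3, 3); Country B gets 6.
- T2 → Country A plays High (best of 5, 1, 8); Country B gets 5.
- T3 → Country A plays Free (best of 8, -4, 7); Country B gets 2.
Maximizing over -4, 6, 5, 2, Country B chooses T1. Subgame-perfect outcome: (Free, T1) with payoffs (4, 6).
Under simultaneous play:
Country A's best replies: T0→Moderate; T1→Free; T2→High; T3→Free.
Country B's best replies: Free→T0; Moderate→T2; High→T2.
The unique mutual best reply is (High, T2), giving (8, 5).
Sequential outcome (Free, T1) differs from the Nash profile (High, T2).

no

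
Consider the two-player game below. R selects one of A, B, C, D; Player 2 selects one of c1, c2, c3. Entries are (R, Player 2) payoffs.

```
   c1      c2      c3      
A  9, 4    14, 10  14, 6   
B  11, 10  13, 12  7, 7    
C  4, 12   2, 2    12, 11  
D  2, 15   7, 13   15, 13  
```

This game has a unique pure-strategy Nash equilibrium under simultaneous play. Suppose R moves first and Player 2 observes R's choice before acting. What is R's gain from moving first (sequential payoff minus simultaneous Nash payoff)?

0

Solve by backward induction (R leads).
- A → Player 2 plays c2 (best of 4, 10, 6); R gets 14.
- B → Player 2 plays c2 (best of 10, 12, 7); R gets 13.
- C → Player 2 plays c1 (best of 12, 2, 11); R gets 4.
- D → Player 2 plays c1 (best of 15, 13, 13); R gets 2.
Among 14, 13, 4, 2, the best is 14 at A. Subgame-perfect outcome: (A, c2) with payoffs (14, 10).
For the simultaneous game, intersect best replies.
R's best replies: c1→B; c2→A; c3→D.
Player 2's best replies: A→c2; B→c2; C→c1; D→c1.
Only (A, c2) has each player best-responding; Nash payoffs (14, 10).
R's commitment gain: 14 − 14 = 0.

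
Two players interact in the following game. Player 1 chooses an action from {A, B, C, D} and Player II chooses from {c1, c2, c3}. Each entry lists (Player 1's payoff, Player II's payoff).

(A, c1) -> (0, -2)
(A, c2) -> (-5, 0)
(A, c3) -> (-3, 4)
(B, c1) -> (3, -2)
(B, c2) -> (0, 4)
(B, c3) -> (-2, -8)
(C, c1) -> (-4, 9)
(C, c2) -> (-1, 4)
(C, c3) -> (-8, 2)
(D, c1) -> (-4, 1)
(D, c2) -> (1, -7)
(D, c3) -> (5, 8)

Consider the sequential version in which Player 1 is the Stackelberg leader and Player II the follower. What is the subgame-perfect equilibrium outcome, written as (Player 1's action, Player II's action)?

(D, c3)

Work backward from Player II's decision.
- A: Player II compares -2, 0, 4 and picks c3; Player 1 would get -3.
- B: Player II compares -2, 4, -8 and picks c2; Player 1 would get 0.
- C: Player II compares 9, 4, 2 and picks c1; Player 1 would get -4.
- D: Player II compares 1, -7, 8 and picks c3; Player 1 would get 5.
Player 1's induced payoffs are -3, 0, -4, 5, so Player 1 commits to D. Subgame-perfect outcome: (D, c3) with payoffs (5, 8).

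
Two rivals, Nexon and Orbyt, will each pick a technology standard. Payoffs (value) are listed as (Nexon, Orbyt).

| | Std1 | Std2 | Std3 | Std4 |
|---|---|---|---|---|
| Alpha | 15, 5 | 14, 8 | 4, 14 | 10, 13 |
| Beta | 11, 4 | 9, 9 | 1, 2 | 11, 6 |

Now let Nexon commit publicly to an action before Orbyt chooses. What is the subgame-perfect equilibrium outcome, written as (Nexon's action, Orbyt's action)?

Work backward from Orbyt's decision.
- Alpha: BR = Std3, leader payoff 4.
- Beta: BR = Std2, leader payoff 9.
Maximizing over 4, 9, Nexon chooses Beta. Subgame-perfect outcome: (Beta, Std2) with payoffs (9, 9).

(Beta, Std2)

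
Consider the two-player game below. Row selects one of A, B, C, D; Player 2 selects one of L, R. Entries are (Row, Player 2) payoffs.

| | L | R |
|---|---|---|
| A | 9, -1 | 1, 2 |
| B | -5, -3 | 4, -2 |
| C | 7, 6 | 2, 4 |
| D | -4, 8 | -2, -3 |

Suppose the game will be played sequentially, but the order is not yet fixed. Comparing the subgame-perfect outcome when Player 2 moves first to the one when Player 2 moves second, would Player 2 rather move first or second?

second

If Row leads: Player 2's best replies are A→R, B→R, C→L, D→L; Row's induced payoffs 1, 4, 7, -4; outcome (C, L), payoffs (7, 6).
If Player 2 leads: Row's best replies are L→A, R→B; Player 2's induced payoffs -1, -2; outcome (A, L), payoffs (9, -1).
Player 2 gets -1 moving first and 6 moving second, so Player 2 prefers to move second.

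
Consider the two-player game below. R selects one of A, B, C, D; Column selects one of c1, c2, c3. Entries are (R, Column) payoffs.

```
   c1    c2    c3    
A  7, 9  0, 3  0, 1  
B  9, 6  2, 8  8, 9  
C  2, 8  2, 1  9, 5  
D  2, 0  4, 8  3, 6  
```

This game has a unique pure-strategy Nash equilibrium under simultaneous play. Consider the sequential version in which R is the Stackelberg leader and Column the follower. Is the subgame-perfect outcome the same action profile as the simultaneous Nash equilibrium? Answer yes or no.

Solve by backward induction (R leads).
- A → Column plays c1 (best of 9, 3, 1); R gets 7.
- B → Column plays c3 (best of 6, 8, 9); R gets 8.
- C → Column plays c1 (best of 8, 1, 5); R gets 2.
- D → Column plays c2 (best of 0, 8, 6); R gets 4.
Maximizing over 7, 8, 2, 4, R chooses B. Subgame-perfect outcome: (B, c3) with payoffs (8, 9).
Under simultaneous play:
R's best replies: c1→B; c2→D; c3→C.
Column's best replies: A→c1; B→c3; C→c1; D→c2.
Only (D, c2) has each player best-responding; Nash payoffs (4, 8).
Sequential outcome (B, c3) differs from the Nash profile (D, c2).

no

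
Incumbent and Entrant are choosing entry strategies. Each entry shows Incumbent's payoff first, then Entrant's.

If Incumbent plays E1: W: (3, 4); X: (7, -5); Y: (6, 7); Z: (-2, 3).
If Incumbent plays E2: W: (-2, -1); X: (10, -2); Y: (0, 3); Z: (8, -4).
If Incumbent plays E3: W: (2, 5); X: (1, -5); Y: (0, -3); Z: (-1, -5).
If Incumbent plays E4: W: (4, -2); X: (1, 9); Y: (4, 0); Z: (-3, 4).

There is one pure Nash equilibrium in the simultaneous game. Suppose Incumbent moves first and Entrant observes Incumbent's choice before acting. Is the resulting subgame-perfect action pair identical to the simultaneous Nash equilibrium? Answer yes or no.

Backward induction with Incumbent moving first.
- E1 → Entrant plays Y (best of 4, -5, 7, 3); Incumbent gets 6.
- E2 → Entrant plays Y (best of -1, -2, 3, -4); Incumbent gets 0.
- E3 → Entrant plays W (best of 5, -5, -3, -5); Incumbent gets 2.
- E4 → Entrant plays X (best of -2, 9, 0, 4); Incumbent gets 1.
Maximizing over 6, 0, 2, 1, Incumbent chooses E1. Subgame-perfect outcome: (E1, Y) with payoffs (6, 7).
For the simultaneous game, intersect best replies.
Incumbent's best replies: W→E4; X→E2; Y→E1; Z→E2.
Entrant's best replies: E1→Y; E2→Y; E3→W; E4→X.
Only (E1, Y) has each player best-responding; Nash payoffs (6, 7).
Sequential outcome (E1, Y) coincides with the Nash profile (E1, Y).

yes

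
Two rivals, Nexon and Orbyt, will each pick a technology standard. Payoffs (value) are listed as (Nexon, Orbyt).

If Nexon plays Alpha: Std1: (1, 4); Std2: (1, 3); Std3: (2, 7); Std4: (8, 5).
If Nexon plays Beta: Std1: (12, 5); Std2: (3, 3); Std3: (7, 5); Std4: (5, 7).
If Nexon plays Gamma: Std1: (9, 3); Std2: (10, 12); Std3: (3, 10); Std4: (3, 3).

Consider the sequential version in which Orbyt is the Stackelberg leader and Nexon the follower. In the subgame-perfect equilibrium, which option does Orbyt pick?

Solve by backward induction (Orbyt leads).
- Std1: Nexon compares 1, 12, 9 and picks Beta; Orbyt would get 5.
- Std2: Nexon compares 1, 3, 10 and picks Gamma; Orbyt would get 12.
- Std3: Nexon compares 2, 7, 3 and picks Beta; Orbyt would get 5.
- Std4: Nexon compares 8, 5, 3 and picks Alpha; Orbyt would get 5.
Among 5, 12, 5, 5, the best is 12 at Std2. Subgame-perfect outcome: (Gamma, Std2) with payoffs (10, 12).

Std2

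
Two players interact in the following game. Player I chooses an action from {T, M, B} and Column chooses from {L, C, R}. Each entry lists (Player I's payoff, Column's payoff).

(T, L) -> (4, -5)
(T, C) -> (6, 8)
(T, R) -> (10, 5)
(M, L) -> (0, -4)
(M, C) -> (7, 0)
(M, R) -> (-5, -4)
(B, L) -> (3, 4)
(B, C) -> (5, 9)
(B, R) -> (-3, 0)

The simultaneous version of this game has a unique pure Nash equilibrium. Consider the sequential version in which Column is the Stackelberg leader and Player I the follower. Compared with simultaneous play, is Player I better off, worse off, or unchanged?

Player I best-responds to each possible Column move:
- L: BR = T, leader payoff -5.
- C: BR = M, leader payoff 0.
- R: BR = T, leader payoff 5.
Column's induced payoffs are -5, 0, 5, so Column commits to R. Subgame-perfect outcome: (T, R) with payoffs (10, 5).
Now find the simultaneous Nash equilibrium.
Player I's best replies: L→T; C→M; R→T.
Column's best replies: T→C; M→C; B→C.
Only (M, C) has each player best-responding; Nash payoffs (7, 0).
Player I earns 10 sequentially versus 7 at the Nash outcome: better off.

better off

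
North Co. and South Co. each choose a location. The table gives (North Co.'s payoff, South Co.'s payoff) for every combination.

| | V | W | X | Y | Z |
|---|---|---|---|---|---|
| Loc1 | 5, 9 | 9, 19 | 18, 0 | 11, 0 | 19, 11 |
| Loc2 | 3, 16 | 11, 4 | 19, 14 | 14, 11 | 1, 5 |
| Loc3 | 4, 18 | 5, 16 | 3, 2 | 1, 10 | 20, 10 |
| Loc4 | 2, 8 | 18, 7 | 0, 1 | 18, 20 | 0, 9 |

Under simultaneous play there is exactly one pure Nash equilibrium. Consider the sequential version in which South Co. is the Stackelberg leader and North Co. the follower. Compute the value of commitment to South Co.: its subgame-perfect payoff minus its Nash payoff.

0

Work backward from North Co.'s decision.
- V: North Co. compares 5, 3, 4, 2 and picks Loc1; South Co. would get 9.
- W: North Co. compares 9, 11, 5, 18 and picks Loc4; South Co. would get 7.
- X: North Co. compares 18, 19, 3, 0 and picks Loc2; South Co. would get 14.
- Y: North Co. compares 11, 14, 1, 18 and picks Loc4; South Co. would get 20.
- Z: North Co. compares 19, 1, 20, 0 and picks Loc3; South Co. would get 10.
Maximizing over 9, 7, 14, 20, 10, South Co. chooses Y. Subgame-perfect outcome: (Loc4, Y) with payoffs (18, 20).
For the simultaneous game, intersect best replies.
North Co.'s best replies: V→Loc1; W→Loc4; X→Loc2; Y→Loc4; Z→Loc3.
South Co.'s best replies: Loc1→W; Loc2→V; Loc3→V; Loc4→Y.
The unique mutual best reply is (Loc4, Y), giving (18, 20).
South Co.'s commitment gain: 20 − 20 = 0.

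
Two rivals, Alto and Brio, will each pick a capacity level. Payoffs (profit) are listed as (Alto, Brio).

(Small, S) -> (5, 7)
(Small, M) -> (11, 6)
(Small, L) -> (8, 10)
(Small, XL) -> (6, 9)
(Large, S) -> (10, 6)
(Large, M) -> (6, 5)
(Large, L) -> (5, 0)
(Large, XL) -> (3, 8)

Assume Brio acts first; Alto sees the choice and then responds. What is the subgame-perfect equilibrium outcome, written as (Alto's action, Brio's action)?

(Small, L)

Backward induction with Brio moving first.
- S: BR = Large, leader payoff 6.
- M: BR = Small, leader payoff 6.
- L: BR = Small, leader payoff 10.
- XL: BR = Small, leader payoff 9.
Maximizing over 6, 6, 10, 9, Brio chooses L. Subgame-perfect outcome: (Small, L) with payoffs (8, 10).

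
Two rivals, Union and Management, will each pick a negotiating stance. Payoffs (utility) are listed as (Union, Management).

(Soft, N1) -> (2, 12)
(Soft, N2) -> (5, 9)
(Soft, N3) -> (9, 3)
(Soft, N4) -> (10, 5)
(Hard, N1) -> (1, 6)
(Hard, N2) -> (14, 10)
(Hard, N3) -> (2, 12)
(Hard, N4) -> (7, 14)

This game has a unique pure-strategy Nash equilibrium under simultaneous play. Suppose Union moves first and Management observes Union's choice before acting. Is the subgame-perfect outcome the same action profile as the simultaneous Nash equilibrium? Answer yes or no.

Work backward from Management's decision.
- Soft → Management plays N1 (best of 12, 9, 3, 5); Union gets 2.
- Hard → Management plays N4 (best of 6, 10, 12, 14); Union gets 7.
Union's induced payoffs are 2, 7, so Union commits to Hard. Subgame-perfect outcome: (Hard, N4) with payoffs (7, 14).
Under simultaneous play:
Union's best replies: N1→Soft; N2→Hard; N3→Soft; N4→Soft.
Management's best replies: Soft→N1; Hard→N4.
Only (Soft, N1) has each player best-responding; Nash payoffs (2, 12).
Sequential outcome (Hard, N4) differs from the Nash profile (Soft, N1).

no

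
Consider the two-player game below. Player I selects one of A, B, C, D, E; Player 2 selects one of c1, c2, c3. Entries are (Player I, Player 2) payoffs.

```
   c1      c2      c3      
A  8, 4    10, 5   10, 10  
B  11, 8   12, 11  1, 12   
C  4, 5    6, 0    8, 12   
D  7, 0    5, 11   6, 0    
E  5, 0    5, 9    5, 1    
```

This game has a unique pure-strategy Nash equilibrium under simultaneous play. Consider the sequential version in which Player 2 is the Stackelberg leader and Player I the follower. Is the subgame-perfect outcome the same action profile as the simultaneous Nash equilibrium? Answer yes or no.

Player I best-responds to each possible Player 2 move:
- c1: Player I compares 8, 11, 4, 7, 5 and picks B; Player 2 would get 8.
- c2: Player I compares 10, 12, 6, 5, 5 and picks B; Player 2 would get 11.
- c3: Player I compares 10, 1, 8, 6, 5 and picks A; Player 2 would get 10.
Maximizing over 8, 11, 10, Player 2 chooses c2. Subgame-perfect outcome: (B, c2) with payoffs (12, 11).
Now find the simultaneous Nash equilibrium.
Player I's best replies: c1→B; c2→B; c3→A.
Player 2's best replies: A→c3; B→c3; C→c3; D→c2; E→c2.
Only (A, c3) has each player best-responding; Nash payoffs (10, 10).
Sequential outcome (B, c2) differs from the Nash profile (A, c3).

no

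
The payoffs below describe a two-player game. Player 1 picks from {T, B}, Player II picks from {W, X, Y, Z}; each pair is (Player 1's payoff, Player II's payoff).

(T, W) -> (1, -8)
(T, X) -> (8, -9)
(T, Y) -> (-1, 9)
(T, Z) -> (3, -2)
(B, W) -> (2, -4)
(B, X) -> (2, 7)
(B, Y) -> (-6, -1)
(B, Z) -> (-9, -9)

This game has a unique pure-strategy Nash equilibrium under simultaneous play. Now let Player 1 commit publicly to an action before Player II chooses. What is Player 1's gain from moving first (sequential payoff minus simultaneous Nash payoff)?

Work backward from Player II's decision.
- T: Player II compares -8, -9, 9, -2 and picks Y; Player 1 would get -1.
- B: Player II compares -4, 7, -1, -9 and picks X; Player 1 would get 2.
Player 1's induced payoffs are -1, 2, so Player 1 commits to B. Subgame-perfect outcome: (B, X) with payoffs (2, 7).
Under simultaneous play:
Player 1's best replies: W→B; X→T; Y→T; Z→T.
Player II's best replies: T→Y; B→X.
The unique mutual best reply is (T, Y), giving (-1, 9).
Player 1's commitment gain: 2 − -1 = 3.

3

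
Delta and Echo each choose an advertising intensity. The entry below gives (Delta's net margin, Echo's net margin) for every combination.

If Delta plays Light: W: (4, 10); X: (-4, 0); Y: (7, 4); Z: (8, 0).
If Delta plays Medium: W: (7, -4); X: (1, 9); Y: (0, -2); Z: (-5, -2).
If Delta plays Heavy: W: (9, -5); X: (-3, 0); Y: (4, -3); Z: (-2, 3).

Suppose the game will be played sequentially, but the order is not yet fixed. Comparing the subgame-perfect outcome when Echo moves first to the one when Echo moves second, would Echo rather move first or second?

If Delta leads: Echo's best replies are Light→W, Medium→X, Heavy→Z; Delta's induced payoffs 4, 1, -2; outcome (Light, W), payoffs (4, 10).
If Echo leads: Delta's best replies are W→Heavy, X→Medium, Y→Light, Z→Light; Echo's induced payoffs -5, 9, 4, 0; outcome (Medium, X), payoffs (1, 9).
Echo gets 9 moving first and 10 moving second, so Echo prefers to move second.

second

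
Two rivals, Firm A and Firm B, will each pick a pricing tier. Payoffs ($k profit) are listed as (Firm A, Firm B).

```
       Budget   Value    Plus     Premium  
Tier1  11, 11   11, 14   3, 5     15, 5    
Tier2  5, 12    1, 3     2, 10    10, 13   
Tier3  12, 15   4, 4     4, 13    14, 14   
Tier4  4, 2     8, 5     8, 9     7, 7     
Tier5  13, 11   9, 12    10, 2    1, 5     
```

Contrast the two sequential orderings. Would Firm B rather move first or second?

second

If Firm A leads: Firm B's best replies are Tier1→Value, Tier2→Premium, Tier3→Budget, Tier4→Plus, Tier5→Value; Firm A's induced payoffs 11, 10, 12, 8, 9; outcome (Tier3, Budget), payoffs (12, 15).
If Firm B leads: Firm A's best replies are Budget→Tier5, Value→Tier1, Plus→Tier5, Premium→Tier1; Firm B's induced payoffs 11, 14, 2, 5; outcome (Tier1, Value), payoffs (11, 14).
Firm B gets 14 moving first and 15 moving second, so Firm B prefers to move second.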